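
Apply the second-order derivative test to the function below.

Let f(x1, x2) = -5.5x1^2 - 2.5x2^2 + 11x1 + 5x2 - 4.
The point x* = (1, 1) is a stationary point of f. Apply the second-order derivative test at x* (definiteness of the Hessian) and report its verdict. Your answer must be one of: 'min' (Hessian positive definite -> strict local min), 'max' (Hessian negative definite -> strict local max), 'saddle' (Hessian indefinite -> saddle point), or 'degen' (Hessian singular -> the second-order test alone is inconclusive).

Compute the Hessian H = grad^2 f:
  H = [[-11, 0], [0, -5]]
Verify stationarity: grad f(x*) = H x* + g = (0, 0).
Eigenvalues of H: -11, -5.
Both eigenvalues < 0, so H is negative definite -> x* is a strict local max.

max


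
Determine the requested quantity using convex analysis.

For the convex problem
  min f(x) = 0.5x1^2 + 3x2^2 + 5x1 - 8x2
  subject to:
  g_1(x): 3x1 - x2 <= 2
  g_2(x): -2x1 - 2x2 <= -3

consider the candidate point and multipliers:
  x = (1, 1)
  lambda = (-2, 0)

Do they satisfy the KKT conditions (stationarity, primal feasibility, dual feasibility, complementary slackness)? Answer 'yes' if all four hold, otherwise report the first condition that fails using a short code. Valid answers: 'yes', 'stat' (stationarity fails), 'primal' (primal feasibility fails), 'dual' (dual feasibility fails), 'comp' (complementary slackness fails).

Gradient of f: grad f(x) = Q x + c = (6, -2)
Constraint values g_i(x) = a_i^T x - b_i:
  g_1((1, 1)) = 0
  g_2((1, 1)) = -1
Stationarity residual: grad f(x) + sum_i lambda_i a_i = (0, 0)
  -> stationarity OK
Primal feasibility (all g_i <= 0): OK
Dual feasibility (all lambda_i >= 0): FAILS
Complementary slackness (lambda_i * g_i(x) = 0 for all i): OK

Verdict: the first failing condition is dual_feasibility -> dual.

dual


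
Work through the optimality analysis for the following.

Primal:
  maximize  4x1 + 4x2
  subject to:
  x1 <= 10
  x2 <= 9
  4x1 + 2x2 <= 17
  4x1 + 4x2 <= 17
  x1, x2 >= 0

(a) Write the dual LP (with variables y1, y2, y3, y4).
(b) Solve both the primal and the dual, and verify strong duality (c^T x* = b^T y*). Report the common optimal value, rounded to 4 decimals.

The standard primal-dual pair for 'max c^T x s.t. A x <= b, x >= 0' is:
  Dual:  min b^T y  s.t.  A^T y >= c,  y >= 0.

So the dual LP is:
  minimize  10y1 + 9y2 + 17y3 + 17y4
  subject to:
    y1 + 4y3 + 4y4 >= 4
    y2 + 2y3 + 4y4 >= 4
    y1, y2, y3, y4 >= 0

Solving the primal: x* = (4.25, 0).
  primal value c^T x* = 17.
Solving the dual: y* = (0, 0, 0, 1).
  dual value b^T y* = 17.
Strong duality: c^T x* = b^T y*. Confirmed.

17


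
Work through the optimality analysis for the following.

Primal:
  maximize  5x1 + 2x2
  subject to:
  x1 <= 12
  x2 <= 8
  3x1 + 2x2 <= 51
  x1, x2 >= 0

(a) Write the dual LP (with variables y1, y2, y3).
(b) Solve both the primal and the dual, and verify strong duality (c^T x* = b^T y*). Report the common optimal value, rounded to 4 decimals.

The standard primal-dual pair for 'max c^T x s.t. A x <= b, x >= 0' is:
  Dual:  min b^T y  s.t.  A^T y >= c,  y >= 0.

So the dual LP is:
  minimize  12y1 + 8y2 + 51y3
  subject to:
    y1 + 3y3 >= 5
    y2 + 2y3 >= 2
    y1, y2, y3 >= 0

Solving the primal: x* = (12, 7.5).
  primal value c^T x* = 75.
Solving the dual: y* = (2, 0, 1).
  dual value b^T y* = 75.
Strong duality: c^T x* = b^T y*. Confirmed.

75


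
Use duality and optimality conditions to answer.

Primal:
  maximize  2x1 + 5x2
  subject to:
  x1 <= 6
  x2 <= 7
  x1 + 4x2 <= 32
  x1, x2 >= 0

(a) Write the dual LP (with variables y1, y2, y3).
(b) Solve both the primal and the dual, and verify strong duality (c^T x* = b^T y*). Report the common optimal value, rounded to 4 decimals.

The standard primal-dual pair for 'max c^T x s.t. A x <= b, x >= 0' is:
  Dual:  min b^T y  s.t.  A^T y >= c,  y >= 0.

So the dual LP is:
  minimize  6y1 + 7y2 + 32y3
  subject to:
    y1 + y3 >= 2
    y2 + 4y3 >= 5
    y1, y2, y3 >= 0

Solving the primal: x* = (6, 6.5).
  primal value c^T x* = 44.5.
Solving the dual: y* = (0.75, 0, 1.25).
  dual value b^T y* = 44.5.
Strong duality: c^T x* = b^T y*. Confirmed.

44.5


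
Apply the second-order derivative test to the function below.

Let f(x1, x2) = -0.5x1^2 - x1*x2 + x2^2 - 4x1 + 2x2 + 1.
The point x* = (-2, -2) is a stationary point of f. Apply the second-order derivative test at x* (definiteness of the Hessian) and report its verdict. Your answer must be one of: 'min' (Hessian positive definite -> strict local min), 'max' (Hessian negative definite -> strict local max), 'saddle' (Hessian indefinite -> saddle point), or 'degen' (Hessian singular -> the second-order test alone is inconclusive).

Compute the Hessian H = grad^2 f:
  H = [[-1, -1], [-1, 2]]
Verify stationarity: grad f(x*) = H x* + g = (0, 0).
Eigenvalues of H: -1.3028, 2.3028.
Eigenvalues have mixed signs, so H is indefinite -> x* is a saddle point.

saddle


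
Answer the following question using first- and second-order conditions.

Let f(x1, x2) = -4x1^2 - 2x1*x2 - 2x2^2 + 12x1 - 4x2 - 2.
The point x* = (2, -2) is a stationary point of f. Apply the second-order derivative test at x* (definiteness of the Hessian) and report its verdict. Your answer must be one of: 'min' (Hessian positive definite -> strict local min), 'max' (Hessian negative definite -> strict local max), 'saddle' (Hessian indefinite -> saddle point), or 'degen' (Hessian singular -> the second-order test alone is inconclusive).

Compute the Hessian H = grad^2 f:
  H = [[-8, -2], [-2, -4]]
Verify stationarity: grad f(x*) = H x* + g = (0, 0).
Eigenvalues of H: -8.8284, -3.1716.
Both eigenvalues < 0, so H is negative definite -> x* is a strict local max.

max


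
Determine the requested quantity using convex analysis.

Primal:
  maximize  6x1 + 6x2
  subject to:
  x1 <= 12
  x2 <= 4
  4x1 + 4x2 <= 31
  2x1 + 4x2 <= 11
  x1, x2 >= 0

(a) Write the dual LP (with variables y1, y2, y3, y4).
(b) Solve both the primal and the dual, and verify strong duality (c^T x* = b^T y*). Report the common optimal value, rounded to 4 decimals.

The standard primal-dual pair for 'max c^T x s.t. A x <= b, x >= 0' is:
  Dual:  min b^T y  s.t.  A^T y >= c,  y >= 0.

So the dual LP is:
  minimize  12y1 + 4y2 + 31y3 + 11y4
  subject to:
    y1 + 4y3 + 2y4 >= 6
    y2 + 4y3 + 4y4 >= 6
    y1, y2, y3, y4 >= 0

Solving the primal: x* = (5.5, 0).
  primal value c^T x* = 33.
Solving the dual: y* = (0, 0, 0, 3).
  dual value b^T y* = 33.
Strong duality: c^T x* = b^T y*. Confirmed.

33


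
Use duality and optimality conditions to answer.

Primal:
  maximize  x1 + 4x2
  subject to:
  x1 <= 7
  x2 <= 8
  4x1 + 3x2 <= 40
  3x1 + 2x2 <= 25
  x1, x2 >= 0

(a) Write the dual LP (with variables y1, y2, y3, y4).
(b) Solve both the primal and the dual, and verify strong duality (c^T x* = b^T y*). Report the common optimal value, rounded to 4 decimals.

The standard primal-dual pair for 'max c^T x s.t. A x <= b, x >= 0' is:
  Dual:  min b^T y  s.t.  A^T y >= c,  y >= 0.

So the dual LP is:
  minimize  7y1 + 8y2 + 40y3 + 25y4
  subject to:
    y1 + 4y3 + 3y4 >= 1
    y2 + 3y3 + 2y4 >= 4
    y1, y2, y3, y4 >= 0

Solving the primal: x* = (3, 8).
  primal value c^T x* = 35.
Solving the dual: y* = (0, 3.3333, 0, 0.3333).
  dual value b^T y* = 35.
Strong duality: c^T x* = b^T y*. Confirmed.

35


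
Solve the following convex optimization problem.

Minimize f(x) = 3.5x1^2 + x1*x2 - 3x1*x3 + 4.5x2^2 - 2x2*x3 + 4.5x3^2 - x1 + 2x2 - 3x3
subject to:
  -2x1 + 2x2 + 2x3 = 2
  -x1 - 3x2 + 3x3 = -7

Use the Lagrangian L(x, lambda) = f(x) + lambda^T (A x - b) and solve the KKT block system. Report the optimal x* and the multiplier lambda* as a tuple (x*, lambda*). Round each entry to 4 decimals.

Form the Lagrangian:
  L(x, lambda) = (1/2) x^T Q x + c^T x + lambda^T (A x - b)
Stationarity (grad_x L = 0): Q x + c + A^T lambda = 0.
Primal feasibility: A x = b.

This gives the KKT block system:
  [ Q   A^T ] [ x     ]   [-c ]
  [ A    0  ] [ lambda ] = [ b ]

Solving the linear system:
  x*      = (-0.0714, 1.6429, -0.7143)
  lambda* = (-1.4107, 5.1071)
  f(x*)   = 22.0357

x* = (-0.0714, 1.6429, -0.7143), lambda* = (-1.4107, 5.1071)


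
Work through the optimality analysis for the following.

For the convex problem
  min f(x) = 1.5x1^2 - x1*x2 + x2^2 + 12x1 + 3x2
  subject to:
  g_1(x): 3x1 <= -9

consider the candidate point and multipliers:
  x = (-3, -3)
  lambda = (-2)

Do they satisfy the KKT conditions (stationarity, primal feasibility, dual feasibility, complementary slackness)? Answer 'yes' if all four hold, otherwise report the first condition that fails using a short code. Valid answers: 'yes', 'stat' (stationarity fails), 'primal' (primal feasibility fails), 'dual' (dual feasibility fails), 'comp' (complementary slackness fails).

Gradient of f: grad f(x) = Q x + c = (6, 0)
Constraint values g_i(x) = a_i^T x - b_i:
  g_1((-3, -3)) = 0
Stationarity residual: grad f(x) + sum_i lambda_i a_i = (0, 0)
  -> stationarity OK
Primal feasibility (all g_i <= 0): OK
Dual feasibility (all lambda_i >= 0): FAILS
Complementary slackness (lambda_i * g_i(x) = 0 for all i): OK

Verdict: the first failing condition is dual_feasibility -> dual.

dual


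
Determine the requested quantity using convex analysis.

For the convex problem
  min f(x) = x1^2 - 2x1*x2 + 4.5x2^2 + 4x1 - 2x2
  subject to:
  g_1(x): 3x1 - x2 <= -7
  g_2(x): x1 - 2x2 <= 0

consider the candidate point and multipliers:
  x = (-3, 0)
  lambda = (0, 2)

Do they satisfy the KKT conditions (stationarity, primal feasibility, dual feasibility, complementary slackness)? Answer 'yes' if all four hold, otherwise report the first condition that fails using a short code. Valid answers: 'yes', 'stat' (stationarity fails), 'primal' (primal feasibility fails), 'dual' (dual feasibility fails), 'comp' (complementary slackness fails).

Gradient of f: grad f(x) = Q x + c = (-2, 4)
Constraint values g_i(x) = a_i^T x - b_i:
  g_1((-3, 0)) = -2
  g_2((-3, 0)) = -3
Stationarity residual: grad f(x) + sum_i lambda_i a_i = (0, 0)
  -> stationarity OK
Primal feasibility (all g_i <= 0): OK
Dual feasibility (all lambda_i >= 0): OK
Complementary slackness (lambda_i * g_i(x) = 0 for all i): FAILS

Verdict: the first failing condition is complementary_slackness -> comp.

comp


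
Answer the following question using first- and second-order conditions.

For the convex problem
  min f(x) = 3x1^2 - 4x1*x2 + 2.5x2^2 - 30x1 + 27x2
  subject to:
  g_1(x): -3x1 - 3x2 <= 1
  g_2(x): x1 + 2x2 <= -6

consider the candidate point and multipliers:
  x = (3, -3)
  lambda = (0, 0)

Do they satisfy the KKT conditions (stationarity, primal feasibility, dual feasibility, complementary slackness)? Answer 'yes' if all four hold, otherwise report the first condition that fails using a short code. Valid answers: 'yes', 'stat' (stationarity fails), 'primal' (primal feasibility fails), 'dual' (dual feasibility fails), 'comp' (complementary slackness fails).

Gradient of f: grad f(x) = Q x + c = (0, 0)
Constraint values g_i(x) = a_i^T x - b_i:
  g_1((3, -3)) = -1
  g_2((3, -3)) = 3
Stationarity residual: grad f(x) + sum_i lambda_i a_i = (0, 0)
  -> stationarity OK
Primal feasibility (all g_i <= 0): FAILS
Dual feasibility (all lambda_i >= 0): OK
Complementary slackness (lambda_i * g_i(x) = 0 for all i): OK

Verdict: the first failing condition is primal_feasibility -> primal.

primal


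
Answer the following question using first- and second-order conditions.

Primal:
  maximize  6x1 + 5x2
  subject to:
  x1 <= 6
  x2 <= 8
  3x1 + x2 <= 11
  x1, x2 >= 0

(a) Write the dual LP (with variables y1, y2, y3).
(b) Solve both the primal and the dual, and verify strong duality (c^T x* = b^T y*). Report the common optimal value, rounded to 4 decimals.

The standard primal-dual pair for 'max c^T x s.t. A x <= b, x >= 0' is:
  Dual:  min b^T y  s.t.  A^T y >= c,  y >= 0.

So the dual LP is:
  minimize  6y1 + 8y2 + 11y3
  subject to:
    y1 + 3y3 >= 6
    y2 + y3 >= 5
    y1, y2, y3 >= 0

Solving the primal: x* = (1, 8).
  primal value c^T x* = 46.
Solving the dual: y* = (0, 3, 2).
  dual value b^T y* = 46.
Strong duality: c^T x* = b^T y*. Confirmed.

46


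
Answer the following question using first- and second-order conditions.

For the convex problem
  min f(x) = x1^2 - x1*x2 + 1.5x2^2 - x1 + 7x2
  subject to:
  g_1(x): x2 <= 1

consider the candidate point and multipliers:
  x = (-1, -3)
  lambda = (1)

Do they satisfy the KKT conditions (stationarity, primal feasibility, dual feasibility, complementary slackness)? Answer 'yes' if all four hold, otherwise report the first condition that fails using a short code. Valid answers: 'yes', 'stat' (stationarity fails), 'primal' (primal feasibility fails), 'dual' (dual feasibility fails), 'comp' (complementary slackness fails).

Gradient of f: grad f(x) = Q x + c = (0, -1)
Constraint values g_i(x) = a_i^T x - b_i:
  g_1((-1, -3)) = -4
Stationarity residual: grad f(x) + sum_i lambda_i a_i = (0, 0)
  -> stationarity OK
Primal feasibility (all g_i <= 0): OK
Dual feasibility (all lambda_i >= 0): OK
Complementary slackness (lambda_i * g_i(x) = 0 for all i): FAILS

Verdict: the first failing condition is complementary_slackness -> comp.

comp


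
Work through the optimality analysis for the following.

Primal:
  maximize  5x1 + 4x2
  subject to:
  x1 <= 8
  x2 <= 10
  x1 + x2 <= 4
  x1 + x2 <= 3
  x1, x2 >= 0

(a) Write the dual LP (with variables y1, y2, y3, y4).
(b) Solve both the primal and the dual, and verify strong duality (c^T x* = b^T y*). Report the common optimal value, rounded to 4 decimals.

The standard primal-dual pair for 'max c^T x s.t. A x <= b, x >= 0' is:
  Dual:  min b^T y  s.t.  A^T y >= c,  y >= 0.

So the dual LP is:
  minimize  8y1 + 10y2 + 4y3 + 3y4
  subject to:
    y1 + y3 + y4 >= 5
    y2 + y3 + y4 >= 4
    y1, y2, y3, y4 >= 0

Solving the primal: x* = (3, 0).
  primal value c^T x* = 15.
Solving the dual: y* = (0, 0, 0, 5).
  dual value b^T y* = 15.
Strong duality: c^T x* = b^T y*. Confirmed.

15


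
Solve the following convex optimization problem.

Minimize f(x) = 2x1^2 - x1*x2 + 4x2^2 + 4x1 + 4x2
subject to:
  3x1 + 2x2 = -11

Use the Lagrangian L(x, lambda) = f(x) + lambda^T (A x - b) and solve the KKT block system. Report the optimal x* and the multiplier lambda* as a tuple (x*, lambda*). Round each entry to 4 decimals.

Form the Lagrangian:
  L(x, lambda) = (1/2) x^T Q x + c^T x + lambda^T (A x - b)
Stationarity (grad_x L = 0): Q x + c + A^T lambda = 0.
Primal feasibility: A x = b.

This gives the KKT block system:
  [ Q   A^T ] [ x     ]   [-c ]
  [ A    0  ] [ lambda ] = [ b ]

Solving the linear system:
  x*      = (-2.78, -1.33)
  lambda* = (1.93)
  f(x*)   = 2.395

x* = (-2.78, -1.33), lambda* = (1.93)


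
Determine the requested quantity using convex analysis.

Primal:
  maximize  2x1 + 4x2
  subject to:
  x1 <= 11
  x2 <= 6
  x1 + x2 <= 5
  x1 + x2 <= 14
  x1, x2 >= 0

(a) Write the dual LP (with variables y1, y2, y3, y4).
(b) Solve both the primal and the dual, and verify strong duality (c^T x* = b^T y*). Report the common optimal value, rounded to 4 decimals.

The standard primal-dual pair for 'max c^T x s.t. A x <= b, x >= 0' is:
  Dual:  min b^T y  s.t.  A^T y >= c,  y >= 0.

So the dual LP is:
  minimize  11y1 + 6y2 + 5y3 + 14y4
  subject to:
    y1 + y3 + y4 >= 2
    y2 + y3 + y4 >= 4
    y1, y2, y3, y4 >= 0

Solving the primal: x* = (0, 5).
  primal value c^T x* = 20.
Solving the dual: y* = (0, 0, 4, 0).
  dual value b^T y* = 20.
Strong duality: c^T x* = b^T y*. Confirmed.

20


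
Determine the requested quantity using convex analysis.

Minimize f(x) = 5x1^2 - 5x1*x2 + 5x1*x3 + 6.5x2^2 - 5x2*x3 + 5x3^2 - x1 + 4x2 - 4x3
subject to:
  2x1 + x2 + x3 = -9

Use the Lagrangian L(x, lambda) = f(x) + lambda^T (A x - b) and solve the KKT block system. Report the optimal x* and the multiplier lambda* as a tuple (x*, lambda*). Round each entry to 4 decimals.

Form the Lagrangian:
  L(x, lambda) = (1/2) x^T Q x + c^T x + lambda^T (A x - b)
Stationarity (grad_x L = 0): Q x + c + A^T lambda = 0.
Primal feasibility: A x = b.

This gives the KKT block system:
  [ Q   A^T ] [ x     ]   [-c ]
  [ A    0  ] [ lambda ] = [ b ]

Solving the linear system:
  x*      = (-3.0949, -2.4576, -0.3525)
  lambda* = (10.7119)
  f(x*)   = 45.5407

x* = (-3.0949, -2.4576, -0.3525), lambda* = (10.7119)


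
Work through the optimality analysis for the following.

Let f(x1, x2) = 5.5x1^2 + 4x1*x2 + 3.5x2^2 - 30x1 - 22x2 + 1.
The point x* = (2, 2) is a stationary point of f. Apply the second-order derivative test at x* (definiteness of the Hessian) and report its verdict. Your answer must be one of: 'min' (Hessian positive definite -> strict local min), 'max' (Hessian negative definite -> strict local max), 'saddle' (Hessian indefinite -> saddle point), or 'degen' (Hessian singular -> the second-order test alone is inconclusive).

Compute the Hessian H = grad^2 f:
  H = [[11, 4], [4, 7]]
Verify stationarity: grad f(x*) = H x* + g = (0, 0).
Eigenvalues of H: 4.5279, 13.4721.
Both eigenvalues > 0, so H is positive definite -> x* is a strict local min.

min


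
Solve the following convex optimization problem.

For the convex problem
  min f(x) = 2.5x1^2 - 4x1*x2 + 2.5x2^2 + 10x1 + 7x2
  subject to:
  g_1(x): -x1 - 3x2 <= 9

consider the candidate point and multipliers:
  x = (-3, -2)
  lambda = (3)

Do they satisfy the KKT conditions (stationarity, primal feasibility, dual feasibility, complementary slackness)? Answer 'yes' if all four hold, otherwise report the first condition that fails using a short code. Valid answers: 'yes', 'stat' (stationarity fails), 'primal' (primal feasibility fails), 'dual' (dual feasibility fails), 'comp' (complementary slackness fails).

Gradient of f: grad f(x) = Q x + c = (3, 9)
Constraint values g_i(x) = a_i^T x - b_i:
  g_1((-3, -2)) = 0
Stationarity residual: grad f(x) + sum_i lambda_i a_i = (0, 0)
  -> stationarity OK
Primal feasibility (all g_i <= 0): OK
Dual feasibility (all lambda_i >= 0): OK
Complementary slackness (lambda_i * g_i(x) = 0 for all i): OK

Verdict: yes, KKT holds.

yes


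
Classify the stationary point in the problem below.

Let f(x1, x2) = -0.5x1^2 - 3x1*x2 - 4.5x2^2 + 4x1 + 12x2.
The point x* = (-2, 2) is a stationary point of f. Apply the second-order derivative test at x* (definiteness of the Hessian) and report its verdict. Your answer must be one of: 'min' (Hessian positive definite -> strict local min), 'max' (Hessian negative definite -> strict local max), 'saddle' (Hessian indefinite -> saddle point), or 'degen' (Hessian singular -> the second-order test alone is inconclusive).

Compute the Hessian H = grad^2 f:
  H = [[-1, -3], [-3, -9]]
Verify stationarity: grad f(x*) = H x* + g = (0, 0).
Eigenvalues of H: -10, 0.
H has a zero eigenvalue (singular; negative semidefinite but not definite), so H is neither positive definite, negative definite, nor indefinite. The second-order test alone is inconclusive -> degen.
(Indeed, f is constant along the null direction of H through x*, so x* is not a strict local extremum.)

degen


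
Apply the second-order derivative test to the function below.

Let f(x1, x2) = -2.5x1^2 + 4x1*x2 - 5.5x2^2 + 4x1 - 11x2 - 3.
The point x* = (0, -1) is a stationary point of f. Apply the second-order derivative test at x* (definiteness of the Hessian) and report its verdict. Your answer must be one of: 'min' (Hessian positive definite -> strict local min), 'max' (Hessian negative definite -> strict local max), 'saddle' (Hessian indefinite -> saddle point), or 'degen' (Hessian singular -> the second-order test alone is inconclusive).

Compute the Hessian H = grad^2 f:
  H = [[-5, 4], [4, -11]]
Verify stationarity: grad f(x*) = H x* + g = (0, 0).
Eigenvalues of H: -13, -3.
Both eigenvalues < 0, so H is negative definite -> x* is a strict local max.

max


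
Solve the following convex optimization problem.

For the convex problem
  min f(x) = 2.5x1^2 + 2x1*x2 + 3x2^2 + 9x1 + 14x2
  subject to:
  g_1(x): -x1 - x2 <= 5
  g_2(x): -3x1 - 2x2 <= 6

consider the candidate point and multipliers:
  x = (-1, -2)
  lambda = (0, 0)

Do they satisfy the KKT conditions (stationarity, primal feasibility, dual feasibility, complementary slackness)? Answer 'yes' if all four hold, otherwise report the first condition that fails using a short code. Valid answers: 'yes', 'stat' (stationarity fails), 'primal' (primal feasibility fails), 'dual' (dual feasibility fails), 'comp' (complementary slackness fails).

Gradient of f: grad f(x) = Q x + c = (0, 0)
Constraint values g_i(x) = a_i^T x - b_i:
  g_1((-1, -2)) = -2
  g_2((-1, -2)) = 1
Stationarity residual: grad f(x) + sum_i lambda_i a_i = (0, 0)
  -> stationarity OK
Primal feasibility (all g_i <= 0): FAILS
Dual feasibility (all lambda_i >= 0): OK
Complementary slackness (lambda_i * g_i(x) = 0 for all i): OK

Verdict: the first failing condition is primal_feasibility -> primal.

primal


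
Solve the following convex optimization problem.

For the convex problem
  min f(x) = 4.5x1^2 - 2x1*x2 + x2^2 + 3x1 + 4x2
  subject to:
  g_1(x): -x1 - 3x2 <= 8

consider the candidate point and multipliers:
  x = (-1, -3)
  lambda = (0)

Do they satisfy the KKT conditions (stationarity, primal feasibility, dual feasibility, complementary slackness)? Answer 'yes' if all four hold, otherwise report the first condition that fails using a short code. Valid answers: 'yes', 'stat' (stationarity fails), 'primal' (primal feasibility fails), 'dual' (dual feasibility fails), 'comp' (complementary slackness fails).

Gradient of f: grad f(x) = Q x + c = (0, 0)
Constraint values g_i(x) = a_i^T x - b_i:
  g_1((-1, -3)) = 2
Stationarity residual: grad f(x) + sum_i lambda_i a_i = (0, 0)
  -> stationarity OK
Primal feasibility (all g_i <= 0): FAILS
Dual feasibility (all lambda_i >= 0): OK
Complementary slackness (lambda_i * g_i(x) = 0 for all i): OK

Verdict: the first failing condition is primal_feasibility -> primal.

primal


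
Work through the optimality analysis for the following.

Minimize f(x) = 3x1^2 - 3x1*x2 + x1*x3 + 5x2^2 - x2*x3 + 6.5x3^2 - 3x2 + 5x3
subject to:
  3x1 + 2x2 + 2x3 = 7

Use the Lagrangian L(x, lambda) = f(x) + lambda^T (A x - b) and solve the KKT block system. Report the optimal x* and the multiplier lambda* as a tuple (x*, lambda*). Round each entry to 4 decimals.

Form the Lagrangian:
  L(x, lambda) = (1/2) x^T Q x + c^T x + lambda^T (A x - b)
Stationarity (grad_x L = 0): Q x + c + A^T lambda = 0.
Primal feasibility: A x = b.

This gives the KKT block system:
  [ Q   A^T ] [ x     ]   [-c ]
  [ A    0  ] [ lambda ] = [ b ]

Solving the linear system:
  x*      = (1.6187, 1.1793, -0.1073)
  lambda* = (-2.0222)
  f(x*)   = 5.0406

x* = (1.6187, 1.1793, -0.1073), lambda* = (-2.0222)


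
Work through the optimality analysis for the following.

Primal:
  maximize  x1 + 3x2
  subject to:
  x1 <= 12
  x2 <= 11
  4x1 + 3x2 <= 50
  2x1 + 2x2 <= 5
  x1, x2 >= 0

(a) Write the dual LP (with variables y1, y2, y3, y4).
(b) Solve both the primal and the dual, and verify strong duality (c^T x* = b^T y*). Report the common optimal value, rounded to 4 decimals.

The standard primal-dual pair for 'max c^T x s.t. A x <= b, x >= 0' is:
  Dual:  min b^T y  s.t.  A^T y >= c,  y >= 0.

So the dual LP is:
  minimize  12y1 + 11y2 + 50y3 + 5y4
  subject to:
    y1 + 4y3 + 2y4 >= 1
    y2 + 3y3 + 2y4 >= 3
    y1, y2, y3, y4 >= 0

Solving the primal: x* = (0, 2.5).
  primal value c^T x* = 7.5.
Solving the dual: y* = (0, 0, 0, 1.5).
  dual value b^T y* = 7.5.
Strong duality: c^T x* = b^T y*. Confirmed.

7.5


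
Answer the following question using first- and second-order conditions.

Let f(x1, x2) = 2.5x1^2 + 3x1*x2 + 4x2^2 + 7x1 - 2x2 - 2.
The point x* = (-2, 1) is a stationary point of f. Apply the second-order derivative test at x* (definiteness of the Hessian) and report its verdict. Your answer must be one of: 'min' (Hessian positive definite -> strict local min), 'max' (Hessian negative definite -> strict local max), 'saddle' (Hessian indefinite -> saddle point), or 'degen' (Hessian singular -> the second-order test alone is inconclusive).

Compute the Hessian H = grad^2 f:
  H = [[5, 3], [3, 8]]
Verify stationarity: grad f(x*) = H x* + g = (0, 0).
Eigenvalues of H: 3.1459, 9.8541.
Both eigenvalues > 0, so H is positive definite -> x* is a strict local min.

min


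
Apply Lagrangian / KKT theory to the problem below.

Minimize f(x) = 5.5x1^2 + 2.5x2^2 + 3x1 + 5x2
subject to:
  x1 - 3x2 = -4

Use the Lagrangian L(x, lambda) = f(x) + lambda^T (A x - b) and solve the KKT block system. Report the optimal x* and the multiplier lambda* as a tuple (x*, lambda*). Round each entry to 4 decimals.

Form the Lagrangian:
  L(x, lambda) = (1/2) x^T Q x + c^T x + lambda^T (A x - b)
Stationarity (grad_x L = 0): Q x + c + A^T lambda = 0.
Primal feasibility: A x = b.

This gives the KKT block system:
  [ Q   A^T ] [ x     ]   [-c ]
  [ A    0  ] [ lambda ] = [ b ]

Solving the linear system:
  x*      = (-0.5962, 1.1346)
  lambda* = (3.5577)
  f(x*)   = 9.0577

x* = (-0.5962, 1.1346), lambda* = (3.5577)


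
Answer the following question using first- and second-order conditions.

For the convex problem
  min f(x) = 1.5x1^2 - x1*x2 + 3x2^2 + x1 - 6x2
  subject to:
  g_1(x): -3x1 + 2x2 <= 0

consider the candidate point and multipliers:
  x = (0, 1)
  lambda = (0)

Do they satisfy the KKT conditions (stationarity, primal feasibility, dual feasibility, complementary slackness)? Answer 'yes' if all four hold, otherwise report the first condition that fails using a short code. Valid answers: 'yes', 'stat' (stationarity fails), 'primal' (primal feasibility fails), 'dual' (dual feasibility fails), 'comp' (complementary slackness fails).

Gradient of f: grad f(x) = Q x + c = (0, 0)
Constraint values g_i(x) = a_i^T x - b_i:
  g_1((0, 1)) = 2
Stationarity residual: grad f(x) + sum_i lambda_i a_i = (0, 0)
  -> stationarity OK
Primal feasibility (all g_i <= 0): FAILS
Dual feasibility (all lambda_i >= 0): OK
Complementary slackness (lambda_i * g_i(x) = 0 for all i): OK

Verdict: the first failing condition is primal_feasibility -> primal.

primal


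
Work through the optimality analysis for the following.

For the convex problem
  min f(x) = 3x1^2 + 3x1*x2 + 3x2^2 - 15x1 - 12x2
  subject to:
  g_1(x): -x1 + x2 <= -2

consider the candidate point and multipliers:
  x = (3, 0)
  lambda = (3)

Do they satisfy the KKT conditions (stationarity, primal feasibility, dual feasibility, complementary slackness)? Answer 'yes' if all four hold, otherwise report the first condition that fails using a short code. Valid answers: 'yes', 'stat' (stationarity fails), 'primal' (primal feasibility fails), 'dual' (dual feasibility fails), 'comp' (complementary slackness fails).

Gradient of f: grad f(x) = Q x + c = (3, -3)
Constraint values g_i(x) = a_i^T x - b_i:
  g_1((3, 0)) = -1
Stationarity residual: grad f(x) + sum_i lambda_i a_i = (0, 0)
  -> stationarity OK
Primal feasibility (all g_i <= 0): OK
Dual feasibility (all lambda_i >= 0): OK
Complementary slackness (lambda_i * g_i(x) = 0 for all i): FAILS

Verdict: the first failing condition is complementary_slackness -> comp.

comp


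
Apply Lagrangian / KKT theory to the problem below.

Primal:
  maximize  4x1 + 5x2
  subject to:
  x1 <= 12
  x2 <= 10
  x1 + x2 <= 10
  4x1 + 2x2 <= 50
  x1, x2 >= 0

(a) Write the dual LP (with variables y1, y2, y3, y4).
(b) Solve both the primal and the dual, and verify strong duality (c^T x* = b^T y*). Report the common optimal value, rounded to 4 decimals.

The standard primal-dual pair for 'max c^T x s.t. A x <= b, x >= 0' is:
  Dual:  min b^T y  s.t.  A^T y >= c,  y >= 0.

So the dual LP is:
  minimize  12y1 + 10y2 + 10y3 + 50y4
  subject to:
    y1 + y3 + 4y4 >= 4
    y2 + y3 + 2y4 >= 5
    y1, y2, y3, y4 >= 0

Solving the primal: x* = (0, 10).
  primal value c^T x* = 50.
Solving the dual: y* = (0, 1, 4, 0).
  dual value b^T y* = 50.
Strong duality: c^T x* = b^T y*. Confirmed.

50


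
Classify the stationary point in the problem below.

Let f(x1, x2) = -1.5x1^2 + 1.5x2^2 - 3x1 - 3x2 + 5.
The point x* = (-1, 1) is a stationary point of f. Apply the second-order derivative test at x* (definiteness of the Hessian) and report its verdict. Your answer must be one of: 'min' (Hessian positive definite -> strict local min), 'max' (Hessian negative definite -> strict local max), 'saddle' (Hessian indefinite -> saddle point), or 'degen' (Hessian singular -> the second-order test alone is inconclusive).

Compute the Hessian H = grad^2 f:
  H = [[-3, 0], [0, 3]]
Verify stationarity: grad f(x*) = H x* + g = (0, 0).
Eigenvalues of H: -3, 3.
Eigenvalues have mixed signs, so H is indefinite -> x* is a saddle point.

saddle


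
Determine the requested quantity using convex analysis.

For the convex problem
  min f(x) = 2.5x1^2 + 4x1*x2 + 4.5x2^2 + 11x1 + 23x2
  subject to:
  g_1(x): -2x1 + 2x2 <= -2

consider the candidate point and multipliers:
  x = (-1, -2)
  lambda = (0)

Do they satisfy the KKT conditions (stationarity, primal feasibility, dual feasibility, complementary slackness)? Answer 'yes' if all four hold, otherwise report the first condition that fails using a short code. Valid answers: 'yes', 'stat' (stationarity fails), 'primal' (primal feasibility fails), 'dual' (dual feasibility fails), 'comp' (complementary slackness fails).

Gradient of f: grad f(x) = Q x + c = (-2, 1)
Constraint values g_i(x) = a_i^T x - b_i:
  g_1((-1, -2)) = 0
Stationarity residual: grad f(x) + sum_i lambda_i a_i = (-2, 1)
  -> stationarity FAILS
Primal feasibility (all g_i <= 0): OK
Dual feasibility (all lambda_i >= 0): OK
Complementary slackness (lambda_i * g_i(x) = 0 for all i): OK

Verdict: the first failing condition is stationarity -> stat.

stat


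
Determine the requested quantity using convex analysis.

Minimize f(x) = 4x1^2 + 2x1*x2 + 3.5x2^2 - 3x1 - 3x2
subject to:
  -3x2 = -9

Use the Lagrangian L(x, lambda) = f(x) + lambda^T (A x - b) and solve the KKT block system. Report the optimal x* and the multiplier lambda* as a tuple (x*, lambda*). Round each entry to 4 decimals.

Form the Lagrangian:
  L(x, lambda) = (1/2) x^T Q x + c^T x + lambda^T (A x - b)
Stationarity (grad_x L = 0): Q x + c + A^T lambda = 0.
Primal feasibility: A x = b.

This gives the KKT block system:
  [ Q   A^T ] [ x     ]   [-c ]
  [ A    0  ] [ lambda ] = [ b ]

Solving the linear system:
  x*      = (-0.375, 3)
  lambda* = (5.75)
  f(x*)   = 21.9375

x* = (-0.375, 3), lambda* = (5.75)


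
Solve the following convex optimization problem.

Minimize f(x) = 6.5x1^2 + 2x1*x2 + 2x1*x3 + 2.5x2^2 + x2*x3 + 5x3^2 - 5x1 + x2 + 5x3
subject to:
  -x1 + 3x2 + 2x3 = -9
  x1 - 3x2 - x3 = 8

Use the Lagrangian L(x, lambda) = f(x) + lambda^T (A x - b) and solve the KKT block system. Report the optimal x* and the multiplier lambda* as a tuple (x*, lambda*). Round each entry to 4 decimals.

Form the Lagrangian:
  L(x, lambda) = (1/2) x^T Q x + c^T x + lambda^T (A x - b)
Stationarity (grad_x L = 0): Q x + c + A^T lambda = 0.
Primal feasibility: A x = b.

This gives the KKT block system:
  [ Q   A^T ] [ x     ]   [-c ]
  [ A    0  ] [ lambda ] = [ b ]

Solving the linear system:
  x*      = (1.0448, -1.9851, -1)
  lambda* = (2.2836, -0.3284)
  f(x*)   = 5.4851

x* = (1.0448, -1.9851, -1), lambda* = (2.2836, -0.3284)


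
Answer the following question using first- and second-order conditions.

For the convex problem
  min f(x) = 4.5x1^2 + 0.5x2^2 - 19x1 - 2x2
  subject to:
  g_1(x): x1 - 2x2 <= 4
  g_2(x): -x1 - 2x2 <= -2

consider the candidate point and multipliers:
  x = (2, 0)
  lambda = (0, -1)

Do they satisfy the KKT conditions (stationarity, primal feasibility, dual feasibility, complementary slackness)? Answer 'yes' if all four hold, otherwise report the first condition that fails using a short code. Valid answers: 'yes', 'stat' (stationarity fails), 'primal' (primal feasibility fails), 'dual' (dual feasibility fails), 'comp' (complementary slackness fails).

Gradient of f: grad f(x) = Q x + c = (-1, -2)
Constraint values g_i(x) = a_i^T x - b_i:
  g_1((2, 0)) = -2
  g_2((2, 0)) = 0
Stationarity residual: grad f(x) + sum_i lambda_i a_i = (0, 0)
  -> stationarity OK
Primal feasibility (all g_i <= 0): OK
Dual feasibility (all lambda_i >= 0): FAILS
Complementary slackness (lambda_i * g_i(x) = 0 for all i): OK

Verdict: the first failing condition is dual_feasibility -> dual.

dual


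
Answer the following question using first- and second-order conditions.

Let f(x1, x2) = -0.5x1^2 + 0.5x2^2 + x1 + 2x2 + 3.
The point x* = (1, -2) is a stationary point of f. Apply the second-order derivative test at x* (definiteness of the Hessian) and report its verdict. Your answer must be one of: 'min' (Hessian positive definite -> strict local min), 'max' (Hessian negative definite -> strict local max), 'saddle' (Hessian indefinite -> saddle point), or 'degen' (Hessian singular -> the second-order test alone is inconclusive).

Compute the Hessian H = grad^2 f:
  H = [[-1, 0], [0, 1]]
Verify stationarity: grad f(x*) = H x* + g = (0, 0).
Eigenvalues of H: -1, 1.
Eigenvalues have mixed signs, so H is indefinite -> x* is a saddle point.

saddle


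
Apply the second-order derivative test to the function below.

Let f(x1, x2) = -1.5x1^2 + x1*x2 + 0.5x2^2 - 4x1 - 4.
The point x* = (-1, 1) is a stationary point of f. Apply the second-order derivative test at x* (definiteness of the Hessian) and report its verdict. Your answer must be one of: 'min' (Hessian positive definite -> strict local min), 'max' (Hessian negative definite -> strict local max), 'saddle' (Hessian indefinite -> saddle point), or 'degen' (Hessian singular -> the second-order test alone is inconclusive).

Compute the Hessian H = grad^2 f:
  H = [[-3, 1], [1, 1]]
Verify stationarity: grad f(x*) = H x* + g = (0, 0).
Eigenvalues of H: -3.2361, 1.2361.
Eigenvalues have mixed signs, so H is indefinite -> x* is a saddle point.

saddle


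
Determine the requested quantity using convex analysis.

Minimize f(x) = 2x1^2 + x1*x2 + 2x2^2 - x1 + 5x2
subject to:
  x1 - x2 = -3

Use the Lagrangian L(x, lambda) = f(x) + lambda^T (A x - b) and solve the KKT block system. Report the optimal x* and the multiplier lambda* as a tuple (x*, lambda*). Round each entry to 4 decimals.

Form the Lagrangian:
  L(x, lambda) = (1/2) x^T Q x + c^T x + lambda^T (A x - b)
Stationarity (grad_x L = 0): Q x + c + A^T lambda = 0.
Primal feasibility: A x = b.

This gives the KKT block system:
  [ Q   A^T ] [ x     ]   [-c ]
  [ A    0  ] [ lambda ] = [ b ]

Solving the linear system:
  x*      = (-1.9, 1.1)
  lambda* = (7.5)
  f(x*)   = 14.95

x* = (-1.9, 1.1), lambda* = (7.5)


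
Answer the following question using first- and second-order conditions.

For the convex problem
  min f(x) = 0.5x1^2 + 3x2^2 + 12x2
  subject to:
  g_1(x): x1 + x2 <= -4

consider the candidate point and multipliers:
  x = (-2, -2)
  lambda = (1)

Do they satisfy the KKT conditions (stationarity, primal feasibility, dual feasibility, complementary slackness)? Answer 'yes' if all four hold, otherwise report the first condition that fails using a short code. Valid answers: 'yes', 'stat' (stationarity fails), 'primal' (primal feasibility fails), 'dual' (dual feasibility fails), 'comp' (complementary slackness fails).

Gradient of f: grad f(x) = Q x + c = (-2, 0)
Constraint values g_i(x) = a_i^T x - b_i:
  g_1((-2, -2)) = 0
Stationarity residual: grad f(x) + sum_i lambda_i a_i = (-1, 1)
  -> stationarity FAILS
Primal feasibility (all g_i <= 0): OK
Dual feasibility (all lambda_i >= 0): OK
Complementary slackness (lambda_i * g_i(x) = 0 for all i): OK

Verdict: the first failing condition is stationarity -> stat.

stat


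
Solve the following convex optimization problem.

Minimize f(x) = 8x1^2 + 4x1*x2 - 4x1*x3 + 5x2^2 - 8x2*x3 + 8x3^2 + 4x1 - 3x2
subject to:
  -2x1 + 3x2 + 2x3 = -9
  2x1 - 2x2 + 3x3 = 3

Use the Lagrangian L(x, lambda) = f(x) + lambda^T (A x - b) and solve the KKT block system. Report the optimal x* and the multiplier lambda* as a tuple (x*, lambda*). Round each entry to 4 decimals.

Form the Lagrangian:
  L(x, lambda) = (1/2) x^T Q x + c^T x + lambda^T (A x - b)
Stationarity (grad_x L = 0): Q x + c + A^T lambda = 0.
Primal feasibility: A x = b.

This gives the KKT block system:
  [ Q   A^T ] [ x     ]   [-c ]
  [ A    0  ] [ lambda ] = [ b ]

Solving the linear system:
  x*      = (0.7088, -1.9933, -0.8013)
  lambda* = (3.1139, -2.1724)
  f(x*)   = 21.6788

x* = (0.7088, -1.9933, -0.8013), lambda* = (3.1139, -2.1724)


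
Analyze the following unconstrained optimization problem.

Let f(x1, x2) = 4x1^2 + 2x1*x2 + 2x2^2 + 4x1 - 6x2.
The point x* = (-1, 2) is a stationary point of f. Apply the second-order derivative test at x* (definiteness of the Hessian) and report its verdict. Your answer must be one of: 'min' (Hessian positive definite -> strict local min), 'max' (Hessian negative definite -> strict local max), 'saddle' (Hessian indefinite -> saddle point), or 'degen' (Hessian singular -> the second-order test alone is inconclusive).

Compute the Hessian H = grad^2 f:
  H = [[8, 2], [2, 4]]
Verify stationarity: grad f(x*) = H x* + g = (0, 0).
Eigenvalues of H: 3.1716, 8.8284.
Both eigenvalues > 0, so H is positive definite -> x* is a strict local min.

min


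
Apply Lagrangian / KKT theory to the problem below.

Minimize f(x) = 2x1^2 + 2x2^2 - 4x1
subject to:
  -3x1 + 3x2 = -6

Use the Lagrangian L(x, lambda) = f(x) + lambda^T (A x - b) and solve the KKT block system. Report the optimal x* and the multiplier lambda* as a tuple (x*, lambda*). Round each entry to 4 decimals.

Form the Lagrangian:
  L(x, lambda) = (1/2) x^T Q x + c^T x + lambda^T (A x - b)
Stationarity (grad_x L = 0): Q x + c + A^T lambda = 0.
Primal feasibility: A x = b.

This gives the KKT block system:
  [ Q   A^T ] [ x     ]   [-c ]
  [ A    0  ] [ lambda ] = [ b ]

Solving the linear system:
  x*      = (1.5, -0.5)
  lambda* = (0.6667)
  f(x*)   = -1

x* = (1.5, -0.5), lambda* = (0.6667)


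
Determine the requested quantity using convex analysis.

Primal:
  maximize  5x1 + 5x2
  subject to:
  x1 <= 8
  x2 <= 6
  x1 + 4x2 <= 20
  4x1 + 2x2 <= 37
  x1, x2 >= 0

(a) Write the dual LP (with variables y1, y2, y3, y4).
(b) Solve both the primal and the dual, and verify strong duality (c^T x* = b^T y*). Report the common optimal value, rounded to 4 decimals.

The standard primal-dual pair for 'max c^T x s.t. A x <= b, x >= 0' is:
  Dual:  min b^T y  s.t.  A^T y >= c,  y >= 0.

So the dual LP is:
  minimize  8y1 + 6y2 + 20y3 + 37y4
  subject to:
    y1 + y3 + 4y4 >= 5
    y2 + 4y3 + 2y4 >= 5
    y1, y2, y3, y4 >= 0

Solving the primal: x* = (7.7143, 3.0714).
  primal value c^T x* = 53.9286.
Solving the dual: y* = (0, 0, 0.7143, 1.0714).
  dual value b^T y* = 53.9286.
Strong duality: c^T x* = b^T y*. Confirmed.

53.9286


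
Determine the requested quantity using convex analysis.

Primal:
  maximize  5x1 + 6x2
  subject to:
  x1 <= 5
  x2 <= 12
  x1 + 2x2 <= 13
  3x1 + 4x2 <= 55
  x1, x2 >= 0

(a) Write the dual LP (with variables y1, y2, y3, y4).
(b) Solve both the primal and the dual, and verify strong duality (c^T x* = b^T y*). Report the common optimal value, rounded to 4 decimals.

The standard primal-dual pair for 'max c^T x s.t. A x <= b, x >= 0' is:
  Dual:  min b^T y  s.t.  A^T y >= c,  y >= 0.

So the dual LP is:
  minimize  5y1 + 12y2 + 13y3 + 55y4
  subject to:
    y1 + y3 + 3y4 >= 5
    y2 + 2y3 + 4y4 >= 6
    y1, y2, y3, y4 >= 0

Solving the primal: x* = (5, 4).
  primal value c^T x* = 49.
Solving the dual: y* = (2, 0, 3, 0).
  dual value b^T y* = 49.
Strong duality: c^T x* = b^T y*. Confirmed.

49


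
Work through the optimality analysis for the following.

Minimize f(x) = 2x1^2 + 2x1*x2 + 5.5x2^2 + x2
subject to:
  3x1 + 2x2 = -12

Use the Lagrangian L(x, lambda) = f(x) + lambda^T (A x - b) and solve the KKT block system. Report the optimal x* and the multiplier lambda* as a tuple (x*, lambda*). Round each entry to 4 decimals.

Form the Lagrangian:
  L(x, lambda) = (1/2) x^T Q x + c^T x + lambda^T (A x - b)
Stationarity (grad_x L = 0): Q x + c + A^T lambda = 0.
Primal feasibility: A x = b.

This gives the KKT block system:
  [ Q   A^T ] [ x     ]   [-c ]
  [ A    0  ] [ lambda ] = [ b ]

Solving the linear system:
  x*      = (-3.7582, -0.3626)
  lambda* = (5.2527)
  f(x*)   = 31.3352

x* = (-3.7582, -0.3626), lambda* = (5.2527)
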